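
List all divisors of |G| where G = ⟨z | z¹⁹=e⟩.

|G| = 19 = 19. By Lagrange's theorem the order of any subgroup divides 19; the divisors of 19 are 1, 19.

Answer: 1, 19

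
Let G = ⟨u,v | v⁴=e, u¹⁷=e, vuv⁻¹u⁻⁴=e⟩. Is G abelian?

u·v = uv but v·u = u⁴v, so u·v ≠ v·u and G is not abelian.

Answer: No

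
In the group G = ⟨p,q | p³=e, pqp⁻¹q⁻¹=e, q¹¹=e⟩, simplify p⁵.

Compute successive powers of p, reducing at each step:
  p²: p · p = p²
  p³: (p²) · p = e
  p⁴: e · p = p
  p⁵: p · p = p²

Answer: p²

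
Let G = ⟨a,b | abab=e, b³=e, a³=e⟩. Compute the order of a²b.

Compute successive powers until reaching e:
  (a²b)¹ = a²b, (a²b)² = b²a, (a²b)³ = e.
The smallest positive k with (a²b)ᵏ = e is 3.

Answer: 3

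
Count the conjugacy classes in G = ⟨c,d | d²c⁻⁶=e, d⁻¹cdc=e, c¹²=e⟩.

The conjugacy classes (representative and size) are:
  [e] (size 1), [c¹¹] (size 2), [c²] (size 2), [c⁹] (size 2), [c⁴] (size 2), [c⁵] (size 2), [c⁶] (size 1), [c²d] (size 6), [cd] (size 6).
Class equation: 1 + 2 + 2 + 2 + 2 + 2 + 1 + 6 + 6 = 24 = |G|. So G has 9 conjugacy classes.

Answer: 9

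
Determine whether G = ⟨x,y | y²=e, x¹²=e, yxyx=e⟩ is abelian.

x·y = xy but y·x = x¹¹y, so x·y ≠ y·x and G is not abelian.

Answer: No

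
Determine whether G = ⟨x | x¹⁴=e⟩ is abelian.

G has a single generator, so G is cyclic and hence abelian.

Answer: Yes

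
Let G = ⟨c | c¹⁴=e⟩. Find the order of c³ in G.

Compute successive powers until reaching e:
  (c³)¹ = c³, (c³)² = c⁶, (c³)³ = c⁹, (c³)⁴ = c¹², (c³)⁵ = c, (c³)⁶ = c⁴, (c³)⁷ = c⁷, (c³)⁸ = c¹⁰, (c³)⁹ = c¹³, (c³)¹⁰ = c², (c³)¹¹ = c⁵, (c³)¹² = c⁸, (c³)¹³ = c¹¹, (c³)¹⁴ = e.
The smallest positive k with (c³)ᵏ = e is 14.

Answer: 14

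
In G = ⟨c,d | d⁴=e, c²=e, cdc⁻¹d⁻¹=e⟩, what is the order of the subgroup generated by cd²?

|⟨cd²⟩| equals the order of cd². Compute successive powers until reaching e:
  (cd²)¹ = cd², (cd²)² = e.
The smallest positive k with (cd²)ᵏ = e is 2, so |⟨cd²⟩| = 2.

Answer: 2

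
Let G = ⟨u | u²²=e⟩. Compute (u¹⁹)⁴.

Compute successive powers of (u¹⁹), reducing at each step:
  (u¹⁹)²: (u¹⁹) · u¹⁹ = u¹⁶
  (u¹⁹)³: (u¹⁶) · u¹⁹ = u¹³
  (u¹⁹)⁴: (u¹³) · u¹⁹ = u¹⁰

Answer: u¹⁰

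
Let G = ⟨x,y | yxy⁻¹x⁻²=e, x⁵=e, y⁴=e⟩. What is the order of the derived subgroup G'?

G' = [G, G] is generated by all commutators. The generator-pair commutators are: [x, y] = x⁴.
The subgroup they normally generate is {e, x, x², x³, x⁴}, of order 5.
Check: |G/G'| = 20/5 = 4 is the order of the abelianisation.

Answer: 5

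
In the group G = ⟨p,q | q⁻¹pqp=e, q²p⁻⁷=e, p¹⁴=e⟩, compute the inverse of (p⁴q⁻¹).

The order of (p⁴q⁻¹) is 4 (smallest k with (p⁴q⁻¹)ᵏ = e), so (p⁴q⁻¹)⁻¹ = (p⁴q⁻¹)³ = p⁴q.
Check: (p⁴q⁻¹) · (p⁴q) → (p⁴q⁻¹) · p⁴ = q⁻¹;   (q⁻¹) · q = e, giving e as required.

Answer: p⁴q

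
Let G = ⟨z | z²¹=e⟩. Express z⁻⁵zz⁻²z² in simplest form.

Multiply left to right, reducing at each step:
  (z¹⁶) · z = z¹⁷
  (z¹⁷) · z⁻² = z¹⁵
  (z¹⁵) · z² = z¹⁷

Answer: z¹⁷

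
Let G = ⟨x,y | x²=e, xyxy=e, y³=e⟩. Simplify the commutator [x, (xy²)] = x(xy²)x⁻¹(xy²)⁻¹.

[x, (xy²)] = x·(xy²)·x⁻¹·(xy²)⁻¹.
  x · (xy²) = y²
  (y²) · x = xy
  (xy) · (xy²) = y

Answer: y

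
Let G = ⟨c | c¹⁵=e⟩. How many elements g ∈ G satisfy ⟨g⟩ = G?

G is cyclic of order 15. An element generates G iff its order is 15, and a cyclic group of order 15 has exactly φ(15) = 8 such elements.

Answer: 8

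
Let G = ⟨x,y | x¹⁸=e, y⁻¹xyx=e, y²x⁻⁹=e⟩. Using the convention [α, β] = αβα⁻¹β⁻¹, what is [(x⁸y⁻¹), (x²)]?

[(x⁸y⁻¹), (x²)] = (x⁸y⁻¹)·(x²)·(x⁸y⁻¹)⁻¹·(x²)⁻¹.
  (x⁸y⁻¹) · (x²) = x⁶y⁻¹
  (x⁶y⁻¹) · (x⁸y) = x¹⁶
  (x¹⁶) · (x¹⁶) = x¹⁴

Answer: x¹⁴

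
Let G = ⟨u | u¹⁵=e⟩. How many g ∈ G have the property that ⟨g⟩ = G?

G is cyclic of order 15. An element generates G iff its order is 15, and a cyclic group of order 15 has exactly φ(15) = 8 such elements.

Answer: 8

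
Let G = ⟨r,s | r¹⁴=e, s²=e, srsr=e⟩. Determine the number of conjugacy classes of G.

The conjugacy classes (representative and size) are:
  [e] (size 1), [r¹³] (size 2), [r²] (size 2), [r³] (size 2), [r¹⁰] (size 2), [r⁵] (size 2), [r⁸] (size 2), [r⁷] (size 1), [r⁶s] (size 7), [r⁹s] (size 7).
Class equation: 1 + 2 + 2 + 2 + 2 + 2 + 2 + 1 + 7 + 7 = 28 = |G|. So G has 10 conjugacy classes.

Answer: 10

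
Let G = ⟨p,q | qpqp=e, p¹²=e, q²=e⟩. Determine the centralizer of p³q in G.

⟨p³q⟩ ⊆ C_G(p³q) since powers of p³q commute with p³q; so |C_G(p³q)| ≥ |⟨p³q⟩| = 2.
By orbit–stabilizer, |C_G(p³q)| = |G| / |conj. class of p³q| = 24 / 6 = 4.
The 4 elements commuting with p³q are {e, p⁶, p³q, p⁹q}.

Answer: {e, p⁶, p³q, p⁹q}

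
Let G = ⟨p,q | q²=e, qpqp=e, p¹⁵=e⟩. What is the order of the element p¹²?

Compute successive powers until reaching e:
  (p¹²)¹ = p¹², (p¹²)² = p⁹, (p¹²)³ = p⁶, (p¹²)⁴ = p³, (p¹²)⁵ = e.
The smallest positive k with (p¹²)ᵏ = e is 5.

Answer: 5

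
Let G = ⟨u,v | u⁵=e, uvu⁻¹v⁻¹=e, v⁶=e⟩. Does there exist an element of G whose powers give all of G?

|G| = 30. The element uv has order 30 (its powers give 30 distinct elements), so ⟨uv⟩ = G and G is cyclic.

Answer: Yes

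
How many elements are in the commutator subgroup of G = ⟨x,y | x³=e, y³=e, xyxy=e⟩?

G' = [G, G] is generated by all commutators. The generator-pair commutators are: [x, y] = xy²x.
The subgroup they normally generate is {e, xy, x²y², xy²x}, of order 4.
Check: |G/G'| = 12/4 = 3 is the order of the abelianisation.

Answer: 4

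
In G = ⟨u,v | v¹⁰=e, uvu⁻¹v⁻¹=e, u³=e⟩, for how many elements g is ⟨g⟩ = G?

G is cyclic of order 30. An element generates G iff its order is 30, and a cyclic group of order 30 has exactly φ(30) = 8 such elements.

Answer: 8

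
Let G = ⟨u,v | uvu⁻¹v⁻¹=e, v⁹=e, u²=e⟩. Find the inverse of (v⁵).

The order of (v⁵) is 9 (smallest k with (v⁵)ᵏ = e), so (v⁵)⁻¹ = (v⁵)⁸ = v⁴.
Check: (v⁵) · (v⁴) → (v⁵) · v⁴ = e, giving e as required.

Answer: v⁴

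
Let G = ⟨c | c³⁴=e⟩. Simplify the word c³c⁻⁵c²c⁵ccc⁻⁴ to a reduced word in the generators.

Multiply left to right, reducing at each step:
  (c³) · c⁻⁵ = c³²
  (c³²) · c² = e
  e · c⁵ = c⁵
  (c⁵) · c = c⁶
  (c⁶) · c = c⁷
  (c⁷) · c⁻⁴ = c³

Answer: c³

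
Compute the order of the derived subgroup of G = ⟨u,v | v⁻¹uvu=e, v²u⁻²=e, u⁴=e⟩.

G' = [G, G] is generated by all commutators. The generator-pair commutators are: [u, v] = u².
The subgroup they normally generate is {e, u²}, of order 2.
Check: |G/G'| = 8/2 = 4 is the order of the abelianisation.

Answer: 2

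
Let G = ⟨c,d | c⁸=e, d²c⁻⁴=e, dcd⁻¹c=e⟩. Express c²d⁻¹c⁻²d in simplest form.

Multiply left to right, reducing at each step:
  (c²) · d⁻¹ = c²d⁻¹
  (c²d⁻¹) · c⁻² = d
  d · d = c⁴

Answer: c⁴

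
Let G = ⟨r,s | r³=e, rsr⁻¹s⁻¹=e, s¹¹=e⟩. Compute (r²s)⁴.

Compute successive powers of (r²s), reducing at each step:
  (r²s)²: (r²s) · r² = rs;   (rs) · s = rs²
  (r²s)³: (rs²) · r² = s²;   (s²) · s = s³
  (r²s)⁴: (s³) · r² = r²s³;   (r²s³) · s = r²s⁴

Answer: r²s⁴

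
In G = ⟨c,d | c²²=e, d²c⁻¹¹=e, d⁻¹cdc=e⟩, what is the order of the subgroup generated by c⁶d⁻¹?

|⟨c⁶d⁻¹⟩| equals the order of c⁶d⁻¹. Compute successive powers until reaching e:
  (c⁶d⁻¹)¹ = c⁶d⁻¹, (c⁶d⁻¹)² = c¹¹, (c⁶d⁻¹)³ = c⁶d, (c⁶d⁻¹)⁴ = e.
The smallest positive k with (c⁶d⁻¹)ᵏ = e is 4, so |⟨c⁶d⁻¹⟩| = 4.

Answer: 4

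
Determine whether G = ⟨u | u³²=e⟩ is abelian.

G has a single generator, so G is cyclic and hence abelian.

Answer: Yes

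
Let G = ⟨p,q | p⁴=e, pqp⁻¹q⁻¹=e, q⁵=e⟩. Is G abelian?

Each pair of generators commutes: p·q = pq = q·p. Since the generators pairwise commute, every element of G commutes with every other, so G is abelian.

Answer: Yes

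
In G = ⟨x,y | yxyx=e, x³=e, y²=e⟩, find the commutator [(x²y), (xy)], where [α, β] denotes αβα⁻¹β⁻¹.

[(x²y), (xy)] = (x²y)·(xy)·(x²y)⁻¹·(xy)⁻¹.
  (x²y) · (xy) = x
  x · (x²y) = y
  y · (xy) = x²

Answer: x²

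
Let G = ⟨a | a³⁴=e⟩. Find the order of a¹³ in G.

Compute successive powers until reaching e:
  (a¹³)¹ = a¹³, (a¹³)² = a²⁶, (a¹³)³ = a⁵, (a¹³)⁴ = a¹⁸, (a¹³)⁵ = a³¹, (a¹³)⁶ = a¹⁰, (a¹³)⁷ = a²³, (a¹³)⁸ = a², (a¹³)⁹ = a¹⁵, (a¹³)¹⁰ = a²⁸, (a¹³)¹¹ = a⁷, (a¹³)¹² = a²⁰, (a¹³)¹³ = a³³, (a¹³)¹⁴ = a¹², (a¹³)¹⁵ = a²⁵, (a¹³)¹⁶ = a⁴, (a¹³)¹⁷ = a¹⁷, (a¹³)¹⁸ = a³⁰, (a¹³)¹⁹ = a⁹, (a¹³)²⁰ = a²², (a¹³)²¹ = a, (a¹³)²² = a¹⁴, (a¹³)²³ = a²⁷, (a¹³)²⁴ = a⁶, (a¹³)²⁵ = a¹⁹, (a¹³)²⁶ = a³², (a¹³)²⁷ = a¹¹, (a¹³)²⁸ = a²⁴, (a¹³)²⁹ = a³, (a¹³)³⁰ = a¹⁶, (a¹³)³¹ = a²⁹, (a¹³)³² = a⁸, (a¹³)³³ = a²¹, (a¹³)³⁴ = e.
The smallest positive k with (a¹³)ᵏ = e is 34.

Answer: 34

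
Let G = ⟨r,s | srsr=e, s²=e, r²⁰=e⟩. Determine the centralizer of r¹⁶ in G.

⟨r¹⁶⟩ ⊆ C_G(r¹⁶) since powers of r¹⁶ commute with r¹⁶; so |C_G(r¹⁶)| ≥ |⟨r¹⁶⟩| = 5.
By orbit–stabilizer, |C_G(r¹⁶)| = |G| / |conj. class of r¹⁶| = 40 / 2 = 20.
The 20 elements commuting with r¹⁶ are {e, r, r², r³, r⁴, r⁵, r⁶, r⁷, r⁸, r⁹, r¹⁰, r¹¹, r¹², r¹³, r¹⁴, r¹⁵, r¹⁶, r¹⁷, r¹⁸, r¹⁹}.

Answer: {e, r, r², r³, r⁴, r⁵, r⁶, r⁷, r⁸, r⁹, r¹⁰, r¹¹, r¹², r¹³, r¹⁴, r¹⁵, r¹⁶, r¹⁷, r¹⁸, r¹⁹}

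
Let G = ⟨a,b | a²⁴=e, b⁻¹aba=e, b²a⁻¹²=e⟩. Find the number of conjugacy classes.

The conjugacy classes (representative and size) are:
  [e] (size 1), [a] (size 2), [a²] (size 2), [a³] (size 2), [a⁴] (size 2), [a⁵] (size 2), [a¹⁸] (size 2), [a⁷] (size 2), [a¹⁶] (size 2), [a¹⁵] (size 2), [a¹⁴] (size 2), [a¹³] (size 2), [a¹²] (size 1), [a⁶b] (size 12), [a⁵b⁻¹] (size 12).
Class equation: 1 + 2 + 2 + 2 + 2 + 2 + 2 + 2 + 2 + 2 + 2 + 2 + 1 + 12 + 12 = 48 = |G|. So G has 15 conjugacy classes.

Answer: 15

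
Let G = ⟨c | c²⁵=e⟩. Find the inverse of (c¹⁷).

The order of (c¹⁷) is 25 (smallest k with (c¹⁷)ᵏ = e), so (c¹⁷)⁻¹ = (c¹⁷)²⁴ = c⁸.
Check: (c¹⁷) · (c⁸) → (c¹⁷) · c⁸ = e, giving e as required.

Answer: c⁸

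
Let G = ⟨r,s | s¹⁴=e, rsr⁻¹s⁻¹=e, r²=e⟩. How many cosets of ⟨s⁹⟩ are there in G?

First find ord(s⁹) by computing successive powers:
  (s⁹)¹ = s⁹, (s⁹)² = s⁴, (s⁹)³ = s¹³, (s⁹)⁴ = s⁸, (s⁹)⁵ = s³, (s⁹)⁶ = s¹², (s⁹)⁷ = s⁷, (s⁹)⁸ = s², (s⁹)⁹ = s¹¹, (s⁹)¹⁰ = s⁶, (s⁹)¹¹ = s, (s⁹)¹² = s¹⁰, (s⁹)¹³ = s⁵, (s⁹)¹⁴ = e.
So |⟨s⁹⟩| = ord(s⁹) = 14. With |G| = 28, by Lagrange [G : ⟨s⁹⟩] = 28/14 = 2.

Answer: 2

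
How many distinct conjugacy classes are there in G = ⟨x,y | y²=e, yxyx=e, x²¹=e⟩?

The conjugacy classes (representative and size) are:
  [e] (size 1), [x²⁰] (size 2), [x²] (size 2), [x³] (size 2), [x¹⁷] (size 2), [x⁵] (size 2), [x⁶] (size 2), [x⁷] (size 2), [x⁸] (size 2), [x⁹] (size 2), [x¹⁰] (size 2), [y] (size 21).
Class equation: 1 + 2 + 2 + 2 + 2 + 2 + 2 + 2 + 2 + 2 + 2 + 21 = 42 = |G|. So G has 12 conjugacy classes.

Answer: 12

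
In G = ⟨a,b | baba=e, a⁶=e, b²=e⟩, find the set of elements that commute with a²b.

⟨a²b⟩ ⊆ C_G(a²b) since powers of a²b commute with a²b; so |C_G(a²b)| ≥ |⟨a²b⟩| = 2.
By orbit–stabilizer, |C_G(a²b)| = |G| / |conj. class of a²b| = 12 / 3 = 4.
The 4 elements commuting with a²b are {e, a³, a⁵b, a²b}.

Answer: {e, a³, a⁵b, a²b}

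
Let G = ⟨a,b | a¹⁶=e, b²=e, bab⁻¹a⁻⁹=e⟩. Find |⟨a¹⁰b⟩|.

|⟨a¹⁰b⟩| equals the order of a¹⁰b. Compute successive powers until reaching e:
  (a¹⁰b)¹ = a¹⁰b, (a¹⁰b)² = a⁴, (a¹⁰b)³ = a¹⁴b, (a¹⁰b)⁴ = a⁸, (a¹⁰b)⁵ = a²b, (a¹⁰b)⁶ = a¹², (a¹⁰b)⁷ = a⁶b, (a¹⁰b)⁸ = e.
The smallest positive k with (a¹⁰b)ᵏ = e is 8, so |⟨a¹⁰b⟩| = 8.

Answer: 8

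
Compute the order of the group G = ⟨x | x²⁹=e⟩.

G is generated by a single element, so G is cyclic. The relator gives x²⁹ = e and no smaller power is forced to be e, so the 29 powers {e, x, x², x³, x⁴, x⁵, x⁶, x⁷, x⁸, x⁹, x²², x²³, x²¹, x²⁰, x²⁴, x²⁵, x²⁶, x²⁷, x²⁸, x¹², x¹³, x¹¹, x¹⁰, x¹⁴, x¹⁵, x¹⁶, x¹⁷, x¹⁸, x¹⁹} are distinct. Hence |G| = 29.

Answer: 29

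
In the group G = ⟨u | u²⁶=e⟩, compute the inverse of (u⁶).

The order of (u⁶) is 13 (smallest k with (u⁶)ᵏ = e), so (u⁶)⁻¹ = (u⁶)¹² = u²⁰.
Check: (u⁶) · (u²⁰) → (u⁶) · u²⁰ = e, giving e as required.

Answer: u²⁰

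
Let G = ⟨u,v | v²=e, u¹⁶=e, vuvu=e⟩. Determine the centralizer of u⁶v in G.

⟨u⁶v⟩ ⊆ C_G(u⁶v) since powers of u⁶v commute with u⁶v; so |C_G(u⁶v)| ≥ |⟨u⁶v⟩| = 2.
By orbit–stabilizer, |C_G(u⁶v)| = |G| / |conj. class of u⁶v| = 32 / 8 = 4.
The 4 elements commuting with u⁶v are {e, u⁸, u⁶v, u¹⁴v}.

Answer: {e, u⁸, u⁶v, u¹⁴v}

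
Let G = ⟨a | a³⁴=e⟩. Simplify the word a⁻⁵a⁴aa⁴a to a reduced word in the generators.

Multiply left to right, reducing at each step:
  (a²⁹) · a⁴ = a³³
  (a³³) · a = e
  e · a⁴ = a⁴
  (a⁴) · a = a⁵

Answer: a⁵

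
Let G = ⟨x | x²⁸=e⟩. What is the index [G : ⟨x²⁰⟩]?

First find ord(x²⁰) by computing successive powers:
  (x²⁰)¹ = x²⁰, (x²⁰)² = x¹², (x²⁰)³ = x⁴, (x²⁰)⁴ = x²⁴, (x²⁰)⁵ = x¹⁶, (x²⁰)⁶ = x⁸, (x²⁰)⁷ = e.
So |⟨x²⁰⟩| = ord(x²⁰) = 7. With |G| = 28, by Lagrange [G : ⟨x²⁰⟩] = 28/7 = 4.

Answer: 4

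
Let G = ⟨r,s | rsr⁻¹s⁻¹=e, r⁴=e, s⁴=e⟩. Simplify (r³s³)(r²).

Compute (r³s³) · (r²) by multiplying left to right and reducing via the relations at each step:
  (r³s³) · r² = rs³

Answer: rs³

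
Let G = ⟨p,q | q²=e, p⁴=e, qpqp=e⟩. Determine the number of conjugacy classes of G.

The conjugacy classes (representative and size) are:
  [e] (size 1), [p] (size 2), [p²] (size 1), [p²q] (size 2), [p³q] (size 2).
Class equation: 1 + 2 + 1 + 2 + 2 = 8 = |G|. So G has 5 conjugacy classes.

Answer: 5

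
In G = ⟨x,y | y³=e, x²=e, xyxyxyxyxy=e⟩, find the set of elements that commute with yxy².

⟨yxy²⟩ ⊆ C_G(yxy²) since powers of yxy² commute with yxy²; so |C_G(yxy²)| ≥ |⟨yxy²⟩| = 2.
By orbit–stabilizer, |C_G(yxy²)| = |G| / |conj. class of yxy²| = 60 / 15 = 4.
The 4 elements commuting with yxy² are {e, yxy², xyxy²xyxy, xy²xyxy²xyx}.

Answer: {e, yxy², xyxy²xyxy, xy²xyxy²xyx}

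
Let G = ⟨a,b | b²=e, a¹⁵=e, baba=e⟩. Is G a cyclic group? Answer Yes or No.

Every cyclic group is abelian. But a·b = ab while b·a = a¹⁴b, so a·b ≠ b·a and G is not abelian. Hence G is not cyclic.

Answer: No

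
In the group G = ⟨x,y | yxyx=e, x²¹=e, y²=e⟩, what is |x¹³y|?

Compute successive powers until reaching e:
  (x¹³y)¹ = x¹³y, (x¹³y)² = e.
The smallest positive k with (x¹³y)ᵏ = e is 2.

Answer: 2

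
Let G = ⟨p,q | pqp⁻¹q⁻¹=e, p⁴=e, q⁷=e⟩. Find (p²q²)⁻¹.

The order of (p²q²) is 14 (smallest k with (p²q²)ᵏ = e), so (p²q²)⁻¹ = (p²q²)¹³ = p²q⁵.
Check: (p²q²) · (p²q⁵) → (p²q²) · p² = q²;   (q²) · q⁵ = e, giving e as required.

Answer: p²q⁵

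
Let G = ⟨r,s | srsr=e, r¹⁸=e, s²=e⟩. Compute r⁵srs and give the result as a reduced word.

Multiply left to right, reducing at each step:
  (r⁵) · s = r⁵s
  (r⁵s) · r = r⁴s
  (r⁴s) · s = r⁴

Answer: r⁴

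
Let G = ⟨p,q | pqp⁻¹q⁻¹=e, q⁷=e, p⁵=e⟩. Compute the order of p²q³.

Compute successive powers until reaching e:
  (p²q³)¹ = p²q³, (p²q³)² = p⁴q⁶, (p²q³)³ = pq², (p²q³)⁴ = p³q⁵, (p²q³)⁵ = q, (p²q³)⁶ = p²q⁴, (p²q³)⁷ = p⁴, (p²q³)⁸ = pq³, (p²q³)⁹ = p³q⁶, (p²q³)¹⁰ = q², (p²q³)¹¹ = p²q⁵, (p²q³)¹² = p⁴q, (p²q³)¹³ = pq⁴, (p²q³)¹⁴ = p³, (p²q³)¹⁵ = q³, (p²q³)¹⁶ = p²q⁶, (p²q³)¹⁷ = p⁴q², (p²q³)¹⁸ = pq⁵, (p²q³)¹⁹ = p³q, (p²q³)²⁰ = q⁴, (p²q³)²¹ = p², (p²q³)²² = p⁴q³, (p²q³)²³ = pq⁶, (p²q³)²⁴ = p³q², (p²q³)²⁵ = q⁵, (p²q³)²⁶ = p²q, (p²q³)²⁷ = p⁴q⁴, (p²q³)²⁸ = p, (p²q³)²⁹ = p³q³, (p²q³)³⁰ = q⁶, (p²q³)³¹ = p²q², (p²q³)³² = p⁴q⁵, (p²q³)³³ = pq, (p²q³)³⁴ = p³q⁴, (p²q³)³⁵ = e.
The smallest positive k with (p²q³)ᵏ = e is 35.

Answer: 35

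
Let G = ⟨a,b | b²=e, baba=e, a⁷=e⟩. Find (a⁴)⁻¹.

The order of (a⁴) is 7 (smallest k with (a⁴)ᵏ = e), so (a⁴)⁻¹ = (a⁴)⁶ = a³.
Check: (a⁴) · (a³) → (a⁴) · a³ = e, giving e as required.

Answer: a³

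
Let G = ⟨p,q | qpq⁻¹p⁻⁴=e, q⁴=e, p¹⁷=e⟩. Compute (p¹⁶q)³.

Compute successive powers of (p¹⁶q), reducing at each step:
  (p¹⁶q)²: (p¹⁶q) · p¹⁶ = p¹²q;   (p¹²q) · q = p¹²q²
  (p¹⁶q)³: (p¹²q²) · p¹⁶ = p¹³q²;   (p¹³q²) · q = p¹³q³

Answer: p¹³q³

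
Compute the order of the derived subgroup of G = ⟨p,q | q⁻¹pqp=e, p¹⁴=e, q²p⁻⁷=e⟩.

G' = [G, G] is generated by all commutators. The generator-pair commutators are: [p, q] = p².
The subgroup they normally generate is {e, p², p⁴, p⁶, p⁸, p¹⁰, p¹²}, of order 7.
Check: |G/G'| = 28/7 = 4 is the order of the abelianisation.

Answer: 7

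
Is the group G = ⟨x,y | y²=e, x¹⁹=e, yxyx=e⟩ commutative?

x·y = xy but y·x = x¹⁸y, so x·y ≠ y·x and G is not abelian.

Answer: No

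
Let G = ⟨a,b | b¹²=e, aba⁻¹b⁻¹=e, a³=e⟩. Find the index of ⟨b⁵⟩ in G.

First find ord(b⁵) by computing successive powers:
  (b⁵)¹ = b⁵, (b⁵)² = b¹⁰, (b⁵)³ = b³, (b⁵)⁴ = b⁸, (b⁵)⁵ = b, (b⁵)⁶ = b⁶, (b⁵)⁷ = b¹¹, (b⁵)⁸ = b⁴, (b⁵)⁹ = b⁹, (b⁵)¹⁰ = b², (b⁵)¹¹ = b⁷, (b⁵)¹² = e.
So |⟨b⁵⟩| = ord(b⁵) = 12. With |G| = 36, by Lagrange [G : ⟨b⁵⟩] = 36/12 = 3.

Answer: 3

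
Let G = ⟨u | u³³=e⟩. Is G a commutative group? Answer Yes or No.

G has a single generator, so G is cyclic and hence abelian.

Answer: Yes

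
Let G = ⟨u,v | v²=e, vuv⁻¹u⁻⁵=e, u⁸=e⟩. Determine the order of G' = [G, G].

G' = [G, G] is generated by all commutators. The generator-pair commutators are: [u, v] = u⁴.
The subgroup they normally generate is {e, u⁴}, of order 2.
Check: |G/G'| = 16/2 = 8 is the order of the abelianisation.

Answer: 2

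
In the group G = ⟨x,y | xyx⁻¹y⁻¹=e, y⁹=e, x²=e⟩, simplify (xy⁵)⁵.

Compute successive powers of (xy⁵), reducing at each step:
  (xy⁵)²: (xy⁵) · x = y⁵;   (y⁵) · y⁵ = y
  (xy⁵)³: y · x = xy;   (xy) · y⁵ = xy⁶
  (xy⁵)⁴: (xy⁶) · x = y⁶;   (y⁶) · y⁵ = y²
  (xy⁵)⁵: (y²) · x = xy²;   (xy²) · y⁵ = xy⁷

Answer: xy⁷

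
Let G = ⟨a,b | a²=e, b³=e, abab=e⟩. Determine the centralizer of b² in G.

⟨b²⟩ ⊆ C_G(b²) since powers of b² commute with b²; so |C_G(b²)| ≥ |⟨b²⟩| = 3.
By orbit–stabilizer, |C_G(b²)| = |G| / |conj. class of b²| = 6 / 2 = 3.
The 3 elements commuting with b² are {e, b, b²}.

Answer: {e, b, b²}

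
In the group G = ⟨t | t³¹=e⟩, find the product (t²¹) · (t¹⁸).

Compute (t²¹) · (t¹⁸) by multiplying left to right and reducing via the relations at each step:
  (t²¹) · t¹⁸ = t⁸

Answer: t⁸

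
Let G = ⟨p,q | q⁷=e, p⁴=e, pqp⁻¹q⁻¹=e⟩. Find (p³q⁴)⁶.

Compute successive powers of (p³q⁴), reducing at each step:
  (p³q⁴)²: (p³q⁴) · p³ = p²q⁴;   (p²q⁴) · q⁴ = p²q
  (p³q⁴)³: (p²q) · p³ = pq;   (pq) · q⁴ = pq⁵
  (p³q⁴)⁴: (pq⁵) · p³ = q⁵;   (q⁵) · q⁴ = q²
  (p³q⁴)⁵: (q²) · p³ = p³q²;   (p³q²) · q⁴ = p³q⁶
  (p³q⁴)⁶: (p³q⁶) · p³ = p²q⁶;   (p²q⁶) · q⁴ = p²q³

Answer: p²q³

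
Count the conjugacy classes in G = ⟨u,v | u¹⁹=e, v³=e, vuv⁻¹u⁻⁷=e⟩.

The conjugacy classes (representative and size) are:
  [e] (size 1), [u¹¹] (size 3), [u¹⁴] (size 3), [u⁶] (size 3), [u¹⁷] (size 3), [u¹²] (size 3), [u¹⁰] (size 3), [u²v] (size 19), [u¹⁸v²] (size 19).
Class equation: 1 + 3 + 3 + 3 + 3 + 3 + 3 + 19 + 19 = 57 = |G|. So G has 9 conjugacy classes.

Answer: 9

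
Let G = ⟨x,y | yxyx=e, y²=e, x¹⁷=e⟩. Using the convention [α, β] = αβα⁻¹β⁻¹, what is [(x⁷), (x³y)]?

[(x⁷), (x³y)] = (x⁷)·(x³y)·(x⁷)⁻¹·(x³y)⁻¹.
  (x⁷) · (x³y) = x¹⁰y
  (x¹⁰y) · (x¹⁰) = y
  y · (x³y) = x¹⁴

Answer: x¹⁴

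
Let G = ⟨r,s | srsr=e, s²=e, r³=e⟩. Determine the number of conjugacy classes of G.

The conjugacy classes (representative and size) are:
  [e] (size 1), [r] (size 2), [rs] (size 3).
Class equation: 1 + 2 + 3 = 6 = |G|. So G has 3 conjugacy classes.

Answer: 3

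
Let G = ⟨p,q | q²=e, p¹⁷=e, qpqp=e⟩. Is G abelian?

p·q = pq but q·p = p¹⁶q, so p·q ≠ q·p and G is not abelian.

Answer: No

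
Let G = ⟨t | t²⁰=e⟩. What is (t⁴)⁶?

Compute successive powers of (t⁴), reducing at each step:
  (t⁴)²: (t⁴) · t⁴ = t⁸
  (t⁴)³: (t⁸) · t⁴ = t¹²
  (t⁴)⁴: (t¹²) · t⁴ = t¹⁶
  (t⁴)⁵: (t¹⁶) · t⁴ = e
  (t⁴)⁶: e · t⁴ = t⁴

Answer: t⁴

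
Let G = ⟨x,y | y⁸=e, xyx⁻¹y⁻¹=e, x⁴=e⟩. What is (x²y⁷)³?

Compute successive powers of (x²y⁷), reducing at each step:
  (x²y⁷)²: (x²y⁷) · x² = y⁷;   (y⁷) · y⁷ = y⁶
  (x²y⁷)³: (y⁶) · x² = x²y⁶;   (x²y⁶) · y⁷ = x²y⁵

Answer: x²y⁵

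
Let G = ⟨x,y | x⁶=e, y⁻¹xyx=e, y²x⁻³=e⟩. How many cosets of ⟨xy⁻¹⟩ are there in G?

First find ord(xy⁻¹) by computing successive powers:
  (xy⁻¹)¹ = xy⁻¹, (xy⁻¹)² = x³, (xy⁻¹)³ = xy, (xy⁻¹)⁴ = e.
So |⟨xy⁻¹⟩| = ord(xy⁻¹) = 4. With |G| = 12, by Lagrange [G : ⟨xy⁻¹⟩] = 12/4 = 3.

Answer: 3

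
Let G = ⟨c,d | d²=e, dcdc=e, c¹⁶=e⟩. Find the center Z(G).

An element z ∈ Z(G) iff z commutes with every generator.
For example c⁸ is central: (c⁸)·c = c⁹ = c·(c⁸); (c⁸)·d = c⁸d = d·(c⁸).
Whereas c ∉ Z(G) since c·d = cd ≠ c¹⁵d = d·c.
Checking each of the 32 elements this way gives Z(G) = {e, c⁸}, of order 2.

Answer: {e, c⁸}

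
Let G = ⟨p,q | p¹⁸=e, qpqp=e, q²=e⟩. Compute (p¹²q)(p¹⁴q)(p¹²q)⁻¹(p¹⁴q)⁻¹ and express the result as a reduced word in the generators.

[(p¹²q), (p¹⁴q)] = (p¹²q)·(p¹⁴q)·(p¹²q)⁻¹·(p¹⁴q)⁻¹.
  (p¹²q) · (p¹⁴q) = p¹⁶
  (p¹⁶) · (p¹²q) = p¹⁰q
  (p¹⁰q) · (p¹⁴q) = p¹⁴

Answer: p¹⁴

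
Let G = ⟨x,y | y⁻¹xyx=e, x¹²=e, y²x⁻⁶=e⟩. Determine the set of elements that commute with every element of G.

An element z ∈ Z(G) iff z commutes with every generator.
For example x⁶ is central: (x⁶)·x = x⁷ = x·(x⁶); (x⁶)·y = y⁻¹ = y·(x⁶).
Whereas x ∉ Z(G) since x·y = xy ≠ x⁵y⁻¹ = y·x.
Checking each of the 24 elements this way gives Z(G) = {e, x⁶}, of order 2.

Answer: {e, x⁶}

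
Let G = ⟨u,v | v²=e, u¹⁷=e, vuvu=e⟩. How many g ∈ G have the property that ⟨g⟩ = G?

⟨g⟩ = G would require ord(g) = |G| = 34, but the maximum element order in G is 17 < 34. So G is not cyclic and no single element generates it: the count is 0.

Answer: 0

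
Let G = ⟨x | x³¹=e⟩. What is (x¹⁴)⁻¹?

The order of (x¹⁴) is 31 (smallest k with (x¹⁴)ᵏ = e), so (x¹⁴)⁻¹ = (x¹⁴)³⁰ = x¹⁷.
Check: (x¹⁴) · (x¹⁷) → (x¹⁴) · x¹⁷ = e, giving e as required.

Answer: x¹⁷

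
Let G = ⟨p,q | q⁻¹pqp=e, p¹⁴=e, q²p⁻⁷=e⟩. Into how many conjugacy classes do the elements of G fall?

The conjugacy classes (representative and size) are:
  [e] (size 1), [p¹³] (size 2), [p¹²] (size 2), [p¹¹] (size 2), [p⁴] (size 2), [p⁵] (size 2), [p⁸] (size 2), [p⁷] (size 1), [p⁵q⁻¹] (size 7), [p⁵q] (size 7).
Class equation: 1 + 2 + 2 + 2 + 2 + 2 + 2 + 1 + 7 + 7 = 28 = |G|. So G has 10 conjugacy classes.

Answer: 10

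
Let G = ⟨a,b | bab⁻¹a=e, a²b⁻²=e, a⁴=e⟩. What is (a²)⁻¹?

The order of (a²) is 2 (smallest k with (a²)ᵏ = e), so (a²)⁻¹ = (a²)¹ = a².
Check: (a²) · (a²) → (a²) · a² = e, giving e as required.

Answer: a²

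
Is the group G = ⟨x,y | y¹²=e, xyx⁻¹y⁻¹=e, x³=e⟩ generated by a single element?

|G| = 36, but the maximum element order in G is 12 < 36. No single element generates all of G, so G is not cyclic.

Answer: No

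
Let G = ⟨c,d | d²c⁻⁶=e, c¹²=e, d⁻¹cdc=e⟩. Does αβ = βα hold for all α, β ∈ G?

c·d = cd but d·c = c⁵d⁻¹, so c·d ≠ d·c and G is not abelian.

Answer: No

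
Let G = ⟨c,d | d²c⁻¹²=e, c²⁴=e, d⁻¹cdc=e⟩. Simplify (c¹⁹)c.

Compute (c¹⁹) · c by multiplying left to right and reducing via the relations at each step:
  (c¹⁹) · c = c²⁰

Answer: c²⁰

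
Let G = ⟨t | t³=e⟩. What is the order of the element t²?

Compute successive powers until reaching e:
  (t²)¹ = t², (t²)² = t, (t²)³ = e.
The smallest positive k with (t²)ᵏ = e is 3.

Answer: 3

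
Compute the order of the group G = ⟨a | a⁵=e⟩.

G is generated by a single element, so G is cyclic. The relator gives a⁵ = e and no smaller power is forced to be e, so the 5 powers {a, e, a², a³, a⁴} are distinct. Hence |G| = 5.

Answer: 5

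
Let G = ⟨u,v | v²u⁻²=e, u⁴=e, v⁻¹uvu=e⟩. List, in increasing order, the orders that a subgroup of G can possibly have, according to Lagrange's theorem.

|G| = 8 = 2³. By Lagrange's theorem the order of any subgroup divides 8; the divisors of 8 are 1, 2, 4, 8.

Answer: 1, 2, 4, 8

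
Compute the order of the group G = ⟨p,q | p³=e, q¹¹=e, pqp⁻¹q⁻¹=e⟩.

Enumerate words in the generators, reducing via the relations: the distinct elements are
  {e, p, q, pq, p², q², q³, q⁴, q⁵, q⁶, q⁷, q⁸, q⁹, pq², pq³, pq⁴, pq⁵, pq⁶, pq⁷, pq⁸, pq⁹, p²q, q¹⁰, pq¹⁰, p²q², p²q³, p²q⁴, p²q⁵, p²q⁶, p²q⁷, p²q⁸, p²q⁹, p²q¹⁰}.
No further products give new elements, so |G| = 33.

Answer: 33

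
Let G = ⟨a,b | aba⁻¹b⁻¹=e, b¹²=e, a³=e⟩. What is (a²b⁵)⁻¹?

The order of (a²b⁵) is 12 (smallest k with (a²b⁵)ᵏ = e), so (a²b⁵)⁻¹ = (a²b⁵)¹¹ = ab⁷.
Check: (a²b⁵) · (ab⁷) → (a²b⁵) · a = b⁵;   (b⁵) · b⁷ = e, giving e as required.

Answer: ab⁷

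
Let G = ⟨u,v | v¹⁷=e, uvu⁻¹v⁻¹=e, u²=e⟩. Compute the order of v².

Compute successive powers until reaching e:
  (v²)¹ = v², (v²)² = v⁴, (v²)³ = v⁶, (v²)⁴ = v⁸, (v²)⁵ = v¹⁰, (v²)⁶ = v¹², (v²)⁷ = v¹⁴, (v²)⁸ = v¹⁶, (v²)⁹ = v, (v²)¹⁰ = v³, (v²)¹¹ = v⁵, (v²)¹² = v⁷, (v²)¹³ = v⁹, (v²)¹⁴ = v¹¹, (v²)¹⁵ = v¹³, (v²)¹⁶ = v¹⁵, (v²)¹⁷ = e.
The smallest positive k with (v²)ᵏ = e is 17.

Answer: 17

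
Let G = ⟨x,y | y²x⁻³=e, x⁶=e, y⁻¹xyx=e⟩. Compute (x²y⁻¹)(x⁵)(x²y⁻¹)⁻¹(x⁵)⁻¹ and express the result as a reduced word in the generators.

[(x²y⁻¹), (x⁵)] = (x²y⁻¹)·(x⁵)·(x²y⁻¹)⁻¹·(x⁵)⁻¹.
  (x²y⁻¹) · (x⁵) = y
  y · (x²y) = x
  x · x = x²

Answer: x²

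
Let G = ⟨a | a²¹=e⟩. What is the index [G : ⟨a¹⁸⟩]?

First find ord(a¹⁸) by computing successive powers:
  (a¹⁸)¹ = a¹⁸, (a¹⁸)² = a¹⁵, (a¹⁸)³ = a¹², (a¹⁸)⁴ = a⁹, (a¹⁸)⁵ = a⁶, (a¹⁸)⁶ = a³, (a¹⁸)⁷ = e.
So |⟨a¹⁸⟩| = ord(a¹⁸) = 7. With |G| = 21, by Lagrange [G : ⟨a¹⁸⟩] = 21/7 = 3.

Answer: 3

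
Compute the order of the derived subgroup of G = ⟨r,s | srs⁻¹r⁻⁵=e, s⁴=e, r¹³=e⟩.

G' = [G, G] is generated by all commutators. The generator-pair commutators are: [r, s] = r⁹.
The subgroup they normally generate is {e, r, r², r³, r⁴, r⁵, r⁶, r⁷, r⁸, r⁹, r¹⁰, r¹¹, r¹²}, of order 13.
Check: |G/G'| = 52/13 = 4 is the order of the abelianisation.

Answer: 13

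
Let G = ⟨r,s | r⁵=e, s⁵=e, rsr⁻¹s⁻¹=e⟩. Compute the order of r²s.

Compute successive powers until reaching e:
  (r²s)¹ = r²s, (r²s)² = r⁴s², (r²s)³ = rs³, (r²s)⁴ = r³s⁴, (r²s)⁵ = e.
The smallest positive k with (r²s)ᵏ = e is 5.

Answer: 5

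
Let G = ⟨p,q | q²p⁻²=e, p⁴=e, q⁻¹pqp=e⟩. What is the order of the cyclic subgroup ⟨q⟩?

|⟨q⟩| equals the order of q. Compute successive powers until reaching e:
  q¹ = q, q² = p², q³ = q⁻¹, q⁴ = e.
The smallest positive k with qᵏ = e is 4, so |⟨q⟩| = 4.

Answer: 4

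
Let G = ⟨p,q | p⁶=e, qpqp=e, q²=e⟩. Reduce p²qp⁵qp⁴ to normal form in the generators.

Multiply left to right, reducing at each step:
  (p²) · q = p²q
  (p²q) · p⁵ = p³q
  (p³q) · q = p³
  (p³) · p⁴ = p

Answer: p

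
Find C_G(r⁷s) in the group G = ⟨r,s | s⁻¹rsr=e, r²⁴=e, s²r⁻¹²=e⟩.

⟨r⁷s⟩ ⊆ C_G(r⁷s) since powers of r⁷s commute with r⁷s; so |C_G(r⁷s)| ≥ |⟨r⁷s⟩| = 4.
By orbit–stabilizer, |C_G(r⁷s)| = |G| / |conj. class of r⁷s| = 48 / 12 = 4.
The 4 elements commuting with r⁷s are {e, r¹², r⁷s, r⁷s⁻¹}.

Answer: {e, r¹², r⁷s, r⁷s⁻¹}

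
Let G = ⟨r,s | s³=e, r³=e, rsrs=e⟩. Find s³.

Compute successive powers of s, reducing at each step:
  s²: s · s = s²
  s³: (s²) · s = e

Answer: e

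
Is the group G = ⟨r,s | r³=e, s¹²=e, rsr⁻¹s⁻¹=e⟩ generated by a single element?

|G| = 36, but the maximum element order in G is 12 < 36. No single element generates all of G, so G is not cyclic.

Answer: No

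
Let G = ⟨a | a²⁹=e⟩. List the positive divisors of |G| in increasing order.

|G| = 29 = 29. By Lagrange's theorem the order of any subgroup divides 29; the divisors of 29 are 1, 29.

Answer: 1, 29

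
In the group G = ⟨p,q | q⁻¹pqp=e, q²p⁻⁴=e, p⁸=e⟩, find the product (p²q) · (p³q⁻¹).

Compute (p²q) · (p³q⁻¹) by multiplying left to right and reducing via the relations at each step:
  (p²q) · p³ = p³q⁻¹
  (p³q⁻¹) · q⁻¹ = p⁷

Answer: p⁷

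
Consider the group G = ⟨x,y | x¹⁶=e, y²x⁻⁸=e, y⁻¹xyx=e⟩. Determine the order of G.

Enumerate words in the generators, reducing via the relations: the distinct elements are
  {e, x, y, xy, x², x³, x⁴, x⁵, x⁶, x⁷, x⁸, x⁹, x²y, x³y, x¹², x¹³, x¹¹, x¹⁰, x¹⁴, x¹⁵, x⁴y, x⁵y, x⁶y, x⁷y, y⁻¹, xy⁻¹, x²y⁻¹, x³y⁻¹, x⁴y⁻¹, x⁵y⁻¹, x⁶y⁻¹, x⁷y⁻¹}.
No further products give new elements, so |G| = 32.

Answer: 32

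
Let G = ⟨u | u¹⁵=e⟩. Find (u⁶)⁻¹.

The order of (u⁶) is 5 (smallest k with (u⁶)ᵏ = e), so (u⁶)⁻¹ = (u⁶)⁴ = u⁹.
Check: (u⁶) · (u⁹) → (u⁶) · u⁹ = e, giving e as required.

Answer: u⁹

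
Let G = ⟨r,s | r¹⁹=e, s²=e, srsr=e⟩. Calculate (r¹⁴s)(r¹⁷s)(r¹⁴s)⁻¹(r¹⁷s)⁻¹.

[(r¹⁴s), (r¹⁷s)] = (r¹⁴s)·(r¹⁷s)·(r¹⁴s)⁻¹·(r¹⁷s)⁻¹.
  (r¹⁴s) · (r¹⁷s) = r¹⁶
  (r¹⁶) · (r¹⁴s) = r¹¹s
  (r¹¹s) · (r¹⁷s) = r¹³

Answer: r¹³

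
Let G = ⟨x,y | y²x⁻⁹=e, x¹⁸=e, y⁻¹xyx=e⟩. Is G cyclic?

Every cyclic group is abelian. But x·y = xy while y·x = x⁸y⁻¹, so x·y ≠ y·x and G is not abelian. Hence G is not cyclic.

Answer: No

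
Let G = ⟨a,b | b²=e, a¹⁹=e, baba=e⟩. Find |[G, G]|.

G' = [G, G] is generated by all commutators. The generator-pair commutators are: [a, b] = a².
The subgroup they normally generate is {e, a, a², a³, a⁴, a⁵, a⁶, a⁷, a⁸, a⁹, a¹⁰, a¹¹, a¹², a¹³, a¹⁴, a¹⁵, a¹⁶, a¹⁷, a¹⁸}, of order 19.
Check: |G/G'| = 38/19 = 2 is the order of the abelianisation.

Answer: 19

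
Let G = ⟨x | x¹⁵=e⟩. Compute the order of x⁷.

Compute successive powers until reaching e:
  (x⁷)¹ = x⁷, (x⁷)² = x¹⁴, (x⁷)³ = x⁶, (x⁷)⁴ = x¹³, (x⁷)⁵ = x⁵, (x⁷)⁶ = x¹², (x⁷)⁷ = x⁴, (x⁷)⁸ = x¹¹, (x⁷)⁹ = x³, (x⁷)¹⁰ = x¹⁰, (x⁷)¹¹ = x², (x⁷)¹² = x⁹, (x⁷)¹³ = x, (x⁷)¹⁴ = x⁸, (x⁷)¹⁵ = e.
The smallest positive k with (x⁷)ᵏ = e is 15.

Answer: 15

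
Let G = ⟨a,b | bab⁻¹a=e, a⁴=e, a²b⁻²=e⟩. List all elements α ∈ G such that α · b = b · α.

⟨b⟩ ⊆ C_G(b) since powers of b commute with b; so |C_G(b)| ≥ |⟨b⟩| = 4.
By orbit–stabilizer, |C_G(b)| = |G| / |conj. class of b| = 8 / 2 = 4.
The 4 elements commuting with b are {e, a², b, b⁻¹}.

Answer: {e, a², b, b⁻¹}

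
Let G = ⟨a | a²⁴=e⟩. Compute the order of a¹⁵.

Compute successive powers until reaching e:
  (a¹⁵)¹ = a¹⁵, (a¹⁵)² = a⁶, (a¹⁵)³ = a²¹, (a¹⁵)⁴ = a¹², (a¹⁵)⁵ = a³, (a¹⁵)⁶ = a¹⁸, (a¹⁵)⁷ = a⁹, (a¹⁵)⁸ = e.
The smallest positive k with (a¹⁵)ᵏ = e is 8.

Answer: 8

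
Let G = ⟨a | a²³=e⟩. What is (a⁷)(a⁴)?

Compute (a⁷) · (a⁴) by multiplying left to right and reducing via the relations at each step:
  (a⁷) · a⁴ = a¹¹

Answer: a¹¹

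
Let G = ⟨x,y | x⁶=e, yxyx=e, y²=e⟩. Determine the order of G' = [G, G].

G' = [G, G] is generated by all commutators. The generator-pair commutators are: [x, y] = x².
The subgroup they normally generate is {e, x², x⁴}, of order 3.
Check: |G/G'| = 12/3 = 4 is the order of the abelianisation.

Answer: 3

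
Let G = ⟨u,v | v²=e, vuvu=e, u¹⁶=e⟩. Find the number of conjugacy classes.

The conjugacy classes (representative and size) are:
  [e] (size 1), [u¹⁵] (size 2), [u²] (size 2), [u³] (size 2), [u¹²] (size 2), [u⁵] (size 2), [u⁶] (size 2), [u⁷] (size 2), [u⁸] (size 1), [u²v] (size 8), [u¹⁵v] (size 8).
Class equation: 1 + 2 + 2 + 2 + 2 + 2 + 2 + 2 + 1 + 8 + 8 = 32 = |G|. So G has 11 conjugacy classes.

Answer: 11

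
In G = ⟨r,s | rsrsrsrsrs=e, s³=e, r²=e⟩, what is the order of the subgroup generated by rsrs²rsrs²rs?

|⟨rsrs²rsrs²rs⟩| equals the order of rsrs²rsrs²rs. Compute successive powers until reaching e:
  (rsrs²rsrs²rs)¹ = rsrs²rsrs²rs, (rsrs²rsrs²rs)² = e.
The smallest positive k with (rsrs²rsrs²rs)ᵏ = e is 2, so |⟨rsrs²rsrs²rs⟩| = 2.

Answer: 2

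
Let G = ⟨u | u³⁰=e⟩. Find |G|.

G is generated by a single element, so G is cyclic. The relator gives u³⁰ = e and no smaller power is forced to be e, so the 30 powers {e, u, u², u³, u⁴, u⁵, u⁶, u⁷, u⁸, u⁹, u²², u²³, u²¹, u²⁰, u²⁴, u²⁵, u²⁶, u²⁷, u²⁸, u²⁹, u¹², u¹³, u¹¹, u¹⁰, u¹⁴, u¹⁵, u¹⁶, u¹⁷, u¹⁸, u¹⁹} are distinct. Hence |G| = 30.

Answer: 30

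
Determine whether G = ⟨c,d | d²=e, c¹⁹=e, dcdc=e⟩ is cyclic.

Every cyclic group is abelian. But c·d = cd while d·c = c¹⁸d, so c·d ≠ d·c and G is not abelian. Hence G is not cyclic.

Answer: No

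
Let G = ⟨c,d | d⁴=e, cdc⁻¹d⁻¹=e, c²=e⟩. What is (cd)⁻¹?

The order of (cd) is 4 (smallest k with (cd)ᵏ = e), so (cd)⁻¹ = (cd)³ = cd³.
Check: (cd) · (cd³) → (cd) · c = d;   d · d³ = e, giving e as required.

Answer: cd³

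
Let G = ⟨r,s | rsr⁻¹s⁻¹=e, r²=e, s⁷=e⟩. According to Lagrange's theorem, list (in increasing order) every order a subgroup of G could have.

|G| = 14 = 2 · 7. By Lagrange's theorem the order of any subgroup divides 14; the divisors of 14 are 1, 2, 7, 14.

Answer: 1, 2, 7, 14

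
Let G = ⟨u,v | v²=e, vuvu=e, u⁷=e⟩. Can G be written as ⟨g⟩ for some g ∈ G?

Every cyclic group is abelian. But u·v = uv while v·u = u⁶v, so u·v ≠ v·u and G is not abelian. Hence G is not cyclic.

Answer: No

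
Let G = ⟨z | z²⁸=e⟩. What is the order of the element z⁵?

Compute successive powers until reaching e:
  (z⁵)¹ = z⁵, (z⁵)² = z¹⁰, (z⁵)³ = z¹⁵, (z⁵)⁴ = z²⁰, (z⁵)⁵ = z²⁵, (z⁵)⁶ = z², (z⁵)⁷ = z⁷, (z⁵)⁸ = z¹², (z⁵)⁹ = z¹⁷, (z⁵)¹⁰ = z²², (z⁵)¹¹ = z²⁷, (z⁵)¹² = z⁴, (z⁵)¹³ = z⁹, (z⁵)¹⁴ = z¹⁴, (z⁵)¹⁵ = z¹⁹, (z⁵)¹⁶ = z²⁴, (z⁵)¹⁷ = z, (z⁵)¹⁸ = z⁶, (z⁵)¹⁹ = z¹¹, (z⁵)²⁰ = z¹⁶, (z⁵)²¹ = z²¹, (z⁵)²² = z²⁶, (z⁵)²³ = z³, (z⁵)²⁴ = z⁸, (z⁵)²⁵ = z¹³, (z⁵)²⁶ = z¹⁸, (z⁵)²⁷ = z²³, (z⁵)²⁸ = e.
The smallest positive k with (z⁵)ᵏ = e is 28.

Answer: 28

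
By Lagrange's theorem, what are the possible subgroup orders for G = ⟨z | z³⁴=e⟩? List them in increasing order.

|G| = 34 = 2 · 17. By Lagrange's theorem the order of any subgroup divides 34; the divisors of 34 are 1, 2, 17, 34.

Answer: 1, 2, 17, 34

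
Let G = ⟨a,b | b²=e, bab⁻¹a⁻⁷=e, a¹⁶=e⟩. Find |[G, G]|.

G' = [G, G] is generated by all commutators. The generator-pair commutators are: [a, b] = a¹⁰.
The subgroup they normally generate is {e, a², a⁴, a⁶, a⁸, a¹⁰, a¹², a¹⁴}, of order 8.
Check: |G/G'| = 32/8 = 4 is the order of the abelianisation.

Answer: 8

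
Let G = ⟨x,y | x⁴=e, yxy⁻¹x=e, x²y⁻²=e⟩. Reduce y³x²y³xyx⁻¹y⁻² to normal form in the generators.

Multiply left to right, reducing at each step:
  (y⁻¹) · x² = y
  y · y³ = e
  e · x = x
  x · y = xy
  (xy) · x⁻¹ = y⁻¹
  (y⁻¹) · y⁻² = y

Answer: y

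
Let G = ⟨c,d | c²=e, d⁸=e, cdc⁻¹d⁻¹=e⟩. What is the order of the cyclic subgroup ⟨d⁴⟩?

|⟨d⁴⟩| equals the order of d⁴. Compute successive powers until reaching e:
  (d⁴)¹ = d⁴, (d⁴)² = e.
The smallest positive k with (d⁴)ᵏ = e is 2, so |⟨d⁴⟩| = 2.

Answer: 2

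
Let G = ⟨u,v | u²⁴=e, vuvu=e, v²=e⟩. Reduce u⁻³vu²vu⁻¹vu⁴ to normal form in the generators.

Multiply left to right, reducing at each step:
  (u²¹) · v = u²¹v
  (u²¹v) · u² = u¹⁹v
  (u¹⁹v) · v = u¹⁹
  (u¹⁹) · u⁻¹ = u¹⁸
  (u¹⁸) · v = u¹⁸v
  (u¹⁸v) · u⁴ = u¹⁴v

Answer: u¹⁴v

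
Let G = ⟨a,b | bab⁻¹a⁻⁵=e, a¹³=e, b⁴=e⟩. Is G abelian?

a·b = ab but b·a = a⁵b, so a·b ≠ b·a and G is not abelian.

Answer: No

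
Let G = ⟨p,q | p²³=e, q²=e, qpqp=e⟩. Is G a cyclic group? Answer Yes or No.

Every cyclic group is abelian. But p·q = pq while q·p = p²²q, so p·q ≠ q·p and G is not abelian. Hence G is not cyclic.

Answer: No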